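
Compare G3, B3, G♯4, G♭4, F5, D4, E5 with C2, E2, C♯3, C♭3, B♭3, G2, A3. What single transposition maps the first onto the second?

down a perfect twelfth

Take the first pair: G3 → C2. G to C spans 12 letter names, so the interval is some kind of twelfth.
C2 to G3 is 19 semitones, which makes it a perfect twelfth; the second version is lower, so the direction is down.
Checking another pair — E5 → A3 — gives the same interval.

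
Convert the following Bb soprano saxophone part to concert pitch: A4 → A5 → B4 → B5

Written C4 on the Bb soprano saxophone sounds as Bb3, a major second lower; apply that shift to every note.
A4 becomes G4
A5 becomes G5
B4 becomes A4
B5 becomes A5

G4 G5 A4 A5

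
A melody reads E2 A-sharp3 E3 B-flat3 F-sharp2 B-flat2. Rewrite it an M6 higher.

C#3 F##4 C#4 G4 D#3 G3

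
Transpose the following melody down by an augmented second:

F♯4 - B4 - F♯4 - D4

Eb4 Ab4 Eb4 Cb4

F#4 gives Eb4
B4 gives Ab4
F#4 gives Eb4
D4 gives Cb4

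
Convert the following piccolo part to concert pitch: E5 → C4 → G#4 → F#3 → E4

Written C4 on the piccolo sounds as C5, a perfect octave higher; apply that shift to every note.
E5 becomes E6
C4 becomes C5
G#4 becomes G#5
F#3 becomes F#4
E4 becomes E5

E6 C5 G#5 F#4 E5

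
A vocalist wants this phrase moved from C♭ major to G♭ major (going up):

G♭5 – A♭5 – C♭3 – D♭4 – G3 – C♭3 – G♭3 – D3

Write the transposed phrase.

From C♭ up to G♭ is a perfect fifth; apply that to each pitch.
Gb5 -> Db6
Ab5 -> Eb6
Cb3 -> Gb3
Db4 -> Ab4
G3 -> D4
Cb3 -> Gb3
Gb3 -> Db4
D3 -> A3

Db6 Eb6 Gb3 Ab4 D4 Gb3 Db4 A3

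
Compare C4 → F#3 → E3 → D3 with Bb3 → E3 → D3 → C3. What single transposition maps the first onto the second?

down a major second

From C4 to Bb3 is 2 letter names — a second of some quality.
Bb3 to C4 is 2 semitones, which makes it a major second; the second version is lower, so the direction is down.
Checking another pair — D3 → C3 — gives the same interval.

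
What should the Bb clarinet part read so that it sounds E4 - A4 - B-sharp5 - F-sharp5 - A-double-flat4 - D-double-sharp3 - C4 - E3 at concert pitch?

The Bb clarinet sounds a major second below written, so the written part must be a major second above concert — transpose each note up.
E4 → F#4
A4 → B4
B#5 → C##6
F#5 → G#5
Abb4 → Bbb4
D##3 → E##3
C4 → D4
E3 → F#3

F#4 B4 C##6 G#5 Bbb4 E##3 D4 F#3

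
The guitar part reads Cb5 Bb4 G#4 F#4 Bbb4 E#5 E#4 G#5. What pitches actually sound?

The guitar sounds a perfect octave below written, so transpose each written note down a perfect octave.
Cb5 becomes Cb4
Bb4 becomes Bb3
G#4 becomes G#3
F#4 becomes F#3
Bbb4 becomes Bbb3
E#5 becomes E#4
E#4 becomes E#3
G#5 becomes G#4

Cb4 Bb3 G#3 F#3 Bbb3 E#4 E#3 G#4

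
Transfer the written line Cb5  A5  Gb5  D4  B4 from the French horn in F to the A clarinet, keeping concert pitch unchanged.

Abb4 F5 Ebb5 Bb3 G4

First find concert pitch: the French horn in F sounds a perfect fifth below written, so Cb5 A5 Gb5 D4 B4 sounds Fb4 D5 Cb5 G3 E4.
Then write for A clarinet: it sounds a minor third below written, so the part must be a minor third above concert.
Fb4 → Abb4
D5 → F5
Cb5 → Ebb5
G3 → Bb3
E4 → G4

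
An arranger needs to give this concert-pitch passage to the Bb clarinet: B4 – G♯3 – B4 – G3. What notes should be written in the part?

The Bb clarinet sounds a major second below written, so the written part must be a major second above concert — transpose each note up.
B4 becomes C#5
G#3 becomes A#3
B4 becomes C#5
G3 becomes A3

C#5 A#3 C#5 A3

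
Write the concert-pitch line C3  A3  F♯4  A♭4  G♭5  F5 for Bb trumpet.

D3 B3 G#4 Bb4 Ab5 G5

Written C4 sounds as Bb3 on the Bb trumpet, so concert pitches are written a major second up.
C3 → D3
A3 → B3
F#4 → G#4
Ab4 → Bb4
Gb5 → Ab5
F5 → G5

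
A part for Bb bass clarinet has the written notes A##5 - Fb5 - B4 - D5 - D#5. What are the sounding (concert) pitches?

G##4 Ebb4 A3 C4 C#4

The Bb bass clarinet sounds a major ninth below written, so transpose each written note down a major ninth.
A##5 becomes G##4
Fb5 becomes Ebb4
B4 becomes A3
D5 becomes C4
D#5 becomes C#4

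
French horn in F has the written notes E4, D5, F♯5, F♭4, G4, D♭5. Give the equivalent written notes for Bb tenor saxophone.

B4 A5 C#6 Cb5 D5 Ab5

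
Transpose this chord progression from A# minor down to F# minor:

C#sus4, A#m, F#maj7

A# minor down to F# minor is a major third; each chord root moves by that interval while the quality stays the same.
C#sus4: root C# down a major third → A, giving Asus4.
A#m: root A# down a major third → F#, giving F#m.
F#maj7: root F# down a major third → D, giving Dmaj7.

Asus4 F#m Dmaj7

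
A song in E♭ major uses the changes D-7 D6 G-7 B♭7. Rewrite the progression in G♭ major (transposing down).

F-7 F6 Bb-7 Db7

E♭ major down to G♭ major is a major sixth; each chord root moves by that interval while the quality stays the same.
D-7: root D down a major sixth → F, giving F-7.
D6: root D down a major sixth → F, giving F6.
G-7: root G down a major sixth → Bb, giving Bb-7.
B♭7: root B♭ down a major sixth → Db, giving Db7.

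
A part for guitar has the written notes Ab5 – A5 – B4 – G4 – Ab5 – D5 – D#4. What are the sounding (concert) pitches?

Written C4 on the guitar sounds as C3, a perfect octave lower; apply that shift to every note.
Ab5 -> Ab4
A5 -> A4
B4 -> B3
G4 -> G3
Ab5 -> Ab4
D5 -> D4
D#4 -> D#3

Ab4 A4 B3 G3 Ab4 D4 D#3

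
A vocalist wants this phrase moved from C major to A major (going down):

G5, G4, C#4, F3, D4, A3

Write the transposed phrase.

E5 E4 A#3 D3 B3 F#3

From C down to A is a minor third; apply that to each pitch.
G5 gives E5
G4 gives E4
C#4 gives A#3
F3 gives D3
D4 gives B3
A3 gives F#3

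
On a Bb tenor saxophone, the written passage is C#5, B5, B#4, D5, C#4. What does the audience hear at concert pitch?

Written C4 on the Bb tenor saxophone sounds as Bb2, a major ninth lower; apply that shift to every note.
C#5 -> B3
B5 -> A4
B#4 -> A#3
D5 -> C4
C#4 -> B2

B3 A4 A#3 C4 B2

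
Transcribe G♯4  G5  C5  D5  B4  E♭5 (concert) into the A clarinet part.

Written C4 sounds as A3 on the A clarinet, so concert pitches are written a minor third up.
G#4 to B4
G5 to Bb5
C5 to Eb5
D5 to F5
B4 to D5
Eb5 to Gb5

B4 Bb5 Eb5 F5 D5 Gb5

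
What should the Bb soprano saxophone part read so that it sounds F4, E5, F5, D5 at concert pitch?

G4 F#5 G5 E5

The Bb soprano saxophone sounds a major second below written, so the written part must be a major second above concert — transpose each note up.
F4 → G4
E5 → F#5
F5 → G5
D5 → E5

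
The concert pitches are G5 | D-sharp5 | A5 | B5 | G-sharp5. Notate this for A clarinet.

Bb5 F#5 C6 D6 B5

The A clarinet sounds a minor third below written, so the written part must be a minor third above concert — transpose each note up.
G5 gives Bb5
D#5 gives F#5
A5 gives C6
B5 gives D6
G#5 gives B5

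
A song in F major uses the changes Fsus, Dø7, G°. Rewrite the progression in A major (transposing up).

F major up to A major is a major third; each chord root moves by that interval while the quality stays the same.
Fsus: root F up a major third → A, giving Asus.
Dø7: root D up a major third → F#, giving F#ø7.
G°: root G up a major third → B, giving B°.

Asus F#ø7 B°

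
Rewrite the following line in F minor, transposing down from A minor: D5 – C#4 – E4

From A down to F is a major third; apply that to each pitch.
D5 to Bb4
C#4 to A3
E4 to C4

Bb4 A3 C4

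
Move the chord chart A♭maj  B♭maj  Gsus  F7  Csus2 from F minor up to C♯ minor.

Emaj F#maj D#sus C#7 G#sus2

F minor up to C♯ minor is an augmented fifth; each chord root moves by that interval while the quality stays the same.
A♭maj: root A♭ up an augmented fifth → E, giving Emaj.
B♭maj: root B♭ up an augmented fifth → F#, giving F#maj.
Gsus: root G up an augmented fifth → D#, giving D#sus.
F7: root F up an augmented fifth → C#, giving C#7.
Csus2: root C up an augmented fifth → G#, giving G#sus2.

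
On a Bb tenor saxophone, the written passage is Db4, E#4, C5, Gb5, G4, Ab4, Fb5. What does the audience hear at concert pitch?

Cb3 D#3 Bb3 Fb4 F3 Gb3 Ebb4

The Bb tenor saxophone sounds a major ninth below written, so transpose each written note down a major ninth.
Db4 becomes Cb3
E#4 becomes D#3
C5 becomes Bb3
Gb5 becomes Fb4
G4 becomes F3
Ab4 becomes Gb3
Fb5 becomes Ebb4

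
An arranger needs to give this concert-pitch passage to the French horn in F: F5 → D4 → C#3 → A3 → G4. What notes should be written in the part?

C6 A4 G#3 E4 D5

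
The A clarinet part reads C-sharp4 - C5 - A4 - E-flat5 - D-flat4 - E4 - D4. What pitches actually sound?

The A clarinet sounds a minor third below written, so transpose each written note down a minor third.
C#4 becomes A#3
C5 becomes A4
A4 becomes F#4
Eb5 becomes C5
Db4 becomes Bb3
E4 becomes C#4
D4 becomes B3

A#3 A4 F#4 C5 Bb3 C#4 B3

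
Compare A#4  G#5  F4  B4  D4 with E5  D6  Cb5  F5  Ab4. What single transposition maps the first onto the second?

up a diminished fifth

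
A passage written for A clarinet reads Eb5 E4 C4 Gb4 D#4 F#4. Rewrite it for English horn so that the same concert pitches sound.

G5 G#4 E4 Bb4 F##4 A#4

First find concert pitch: the A clarinet sounds a minor third below written, so Eb5 E4 C4 Gb4 D#4 F#4 sounds C5 C#4 A3 Eb4 B#3 D#4.
Then write for English horn: it sounds a perfect fifth below written, so the part must be a perfect fifth above concert.
C5 → G5
C#4 → G#4
A3 → E4
Eb4 → Bb4
B#3 → F##4
D#4 → A#4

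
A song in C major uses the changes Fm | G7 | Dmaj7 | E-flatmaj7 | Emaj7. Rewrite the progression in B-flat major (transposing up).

Ebm F7 Cmaj7 Dbmaj7 Dmaj7

C major up to B-flat major is a minor seventh; each chord root moves by that interval while the quality stays the same.
Fm: root F up a minor seventh → Eb, giving Ebm.
G7: root G up a minor seventh → F, giving F7.
Dmaj7: root D up a minor seventh → C, giving Cmaj7.
E-flatmaj7: root E-flat up a minor seventh → Db, giving Dbmaj7.
Emaj7: root E up a minor seventh → D, giving Dmaj7.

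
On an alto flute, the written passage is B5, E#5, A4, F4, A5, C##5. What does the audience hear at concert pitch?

The alto flute sounds a perfect fourth below written, so transpose each written note down a perfect fourth.
B5 to F#5
E#5 to B#4
A4 to E4
F4 to C4
A5 to E5
C##5 to G##4

F#5 B#4 E4 C4 E5 G##4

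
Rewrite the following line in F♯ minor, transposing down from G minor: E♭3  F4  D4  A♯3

D3 E4 C#4 G##3

From G down to F♯ is a minor second; apply that to each pitch.
Eb3 becomes D3
F4 becomes E4
D4 becomes C#4
A#3 becomes G##3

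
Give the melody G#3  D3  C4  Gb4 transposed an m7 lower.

G#3 to A#2
D3 to E2
C4 to D3
Gb4 to Ab3

A#2 E2 D3 Ab3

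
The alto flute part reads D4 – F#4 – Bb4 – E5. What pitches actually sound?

The alto flute sounds a perfect fourth below written, so transpose each written note down a perfect fourth.
D4 gives A3
F#4 gives C#4
Bb4 gives F4
E5 gives B4

A3 C#4 F4 B4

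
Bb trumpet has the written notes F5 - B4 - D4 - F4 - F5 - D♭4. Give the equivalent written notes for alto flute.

Ab5 D5 F4 Ab4 Ab5 Fb4

First find concert pitch: the Bb trumpet sounds a major second below written, so F5 B4 D4 F4 F5 D♭4 sounds Eb5 A4 C4 Eb4 Eb5 Cb4.
Then write for alto flute: it sounds a perfect fourth below written, so the part must be a perfect fourth above concert.
Eb5 → Ab5
A4 → D5
C4 → F4
Eb4 → Ab4
Eb5 → Ab5
Cb4 → Fb4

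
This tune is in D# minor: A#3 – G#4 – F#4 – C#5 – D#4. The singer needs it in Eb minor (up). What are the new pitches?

Bb3 Ab4 Gb4 Db5 Eb4

From D# up to Eb is a diminished second; apply that to each pitch.
A#3 gives Bb3
G#4 gives Ab4
F#4 gives Gb4
C#5 gives Db5
D#4 gives Eb4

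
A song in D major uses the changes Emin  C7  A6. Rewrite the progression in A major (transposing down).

D major down to A major is a perfect fourth; each chord root moves by that interval while the quality stays the same.
Emin: root E down a perfect fourth → B, giving Bmin.
C7: root C down a perfect fourth → G, giving G7.
A6: root A down a perfect fourth → E, giving E6.

Bmin G7 E6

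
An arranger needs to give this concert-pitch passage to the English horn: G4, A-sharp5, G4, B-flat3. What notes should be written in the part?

D5 E#6 D5 F4

Written C4 sounds as F3 on the English horn, so concert pitches are written a perfect fifth up.
G4 gives D5
A#5 gives E#6
G4 gives D5
Bb3 gives F4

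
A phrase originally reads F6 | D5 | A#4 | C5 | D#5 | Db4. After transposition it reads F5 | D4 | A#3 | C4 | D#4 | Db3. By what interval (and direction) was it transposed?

down a perfect octave

From F6 to F5 is 8 letter names — an octave of some quality.
F5 to F6 is 12 semitones, which makes it a perfect octave; the second version is lower, so the direction is down.
Checking another pair — Db4 → Db3 — gives the same interval.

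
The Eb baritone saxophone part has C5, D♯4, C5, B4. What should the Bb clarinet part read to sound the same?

First find concert pitch: the Eb baritone saxophone sounds a major thirteenth below written, so C5 D♯4 C5 B4 sounds Eb3 F#2 Eb3 D3.
Then write for Bb clarinet: it sounds a major second below written, so the part must be a major second above concert.
Eb3 → F3
F#2 → G#2
Eb3 → F3
D3 → E3

F3 G#2 F3 E3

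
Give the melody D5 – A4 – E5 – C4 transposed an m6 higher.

Bb5 F5 C6 Ab4

D5 becomes Bb5
A4 becomes F5
E5 becomes C6
C4 becomes Ab4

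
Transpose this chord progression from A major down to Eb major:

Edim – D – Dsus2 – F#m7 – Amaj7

A major down to Eb major is an augmented fourth; each chord root moves by that interval while the quality stays the same.
Edim: root E down an augmented fourth → Bb, giving Bbdim.
D: root D down an augmented fourth → Ab, giving Ab.
Dsus2: root D down an augmented fourth → Ab, giving Absus2.
F#m7: root F# down an augmented fourth → C, giving Cm7.
Amaj7: root A down an augmented fourth → Eb, giving Ebmaj7.

Bbdim Ab Absus2 Cm7 Ebmaj7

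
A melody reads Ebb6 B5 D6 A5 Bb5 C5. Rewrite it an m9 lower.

Db5 A#4 C#5 G#4 A4 B3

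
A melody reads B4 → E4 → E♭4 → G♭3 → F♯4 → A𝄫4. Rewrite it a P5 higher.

F#5 B4 Bb4 Db4 C#5 Ebb5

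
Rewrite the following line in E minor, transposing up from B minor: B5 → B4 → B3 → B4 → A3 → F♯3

E6 E5 E4 E5 D4 B3

B minor to E minor up is a perfect fourth, so every note moves up by that interval.
B5 gives E6
B4 gives E5
B3 gives E4
B4 gives E5
A3 gives D4
F#3 gives B3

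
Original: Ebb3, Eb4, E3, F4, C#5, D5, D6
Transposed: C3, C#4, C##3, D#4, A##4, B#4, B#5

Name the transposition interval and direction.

down a diminished third

Take the first pair: Ebb3 → C3. E to C spans 3 letter names, so the interval is some kind of third.
C3 to Ebb3 is 2 semitones, which makes it a diminished third; the second version is lower, so the direction is down.
Checking another pair — D6 → B#5 — gives the same interval.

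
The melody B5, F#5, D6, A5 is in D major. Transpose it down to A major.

F#5 C#5 A5 E5

From D down to A is a perfect fourth; apply that to each pitch.
B5 becomes F#5
F#5 becomes C#5
D6 becomes A5
A5 becomes E5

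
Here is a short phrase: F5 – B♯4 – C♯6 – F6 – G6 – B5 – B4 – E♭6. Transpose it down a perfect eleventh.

F5 to C4
B#4 to F##3
C#6 to G#4
F6 to C5
G6 to D5
B5 to F#4
B4 to F#3
Eb6 to Bb4

C4 F##3 G#4 C5 D5 F#4 F#3 Bb4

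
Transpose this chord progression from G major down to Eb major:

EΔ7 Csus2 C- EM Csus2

CΔ7 Absus2 Ab- CM Absus2

G major down to Eb major is a major third; each chord root moves by that interval while the quality stays the same.
EΔ7: root E down a major third → C, giving CΔ7.
Csus2: root C down a major third → Ab, giving Absus2.
C-: root C down a major third → Ab, giving Ab-.
EM: root E down a major third → C, giving CM.
Csus2: root C down a major third → Ab, giving Absus2.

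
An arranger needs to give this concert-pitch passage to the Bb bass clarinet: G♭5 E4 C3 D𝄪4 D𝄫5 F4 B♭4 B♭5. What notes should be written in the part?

Written C4 sounds as Bb2 on the Bb bass clarinet, so concert pitches are written a major ninth up.
Gb5 becomes Ab6
E4 becomes F#5
C3 becomes D4
D##4 becomes E##5
Dbb5 becomes Ebb6
F4 becomes G5
Bb4 becomes C6
Bb5 becomes C7

Ab6 F#5 D4 E##5 Ebb6 G5 C6 C7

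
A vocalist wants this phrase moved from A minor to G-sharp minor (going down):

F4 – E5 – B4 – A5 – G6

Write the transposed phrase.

From A down to G-sharp is a minor second; apply that to each pitch.
F4 → E4
E5 → D#5
B4 → A#4
A5 → G#5
G6 → F#6

E4 D#5 A#4 G#5 F#6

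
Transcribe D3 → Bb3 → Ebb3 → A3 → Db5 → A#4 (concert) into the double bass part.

The double bass sounds a perfect octave below written, so the written part must be a perfect octave above concert — transpose each note up.
D3 to D4
Bb3 to Bb4
Ebb3 to Ebb4
A3 to A4
Db5 to Db6
A#4 to A#5

D4 Bb4 Ebb4 A4 Db6 A#5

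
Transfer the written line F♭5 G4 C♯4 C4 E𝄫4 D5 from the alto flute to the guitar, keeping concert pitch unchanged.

First find concert pitch: the alto flute sounds a perfect fourth below written, so F♭5 G4 C♯4 C4 E𝄫4 D5 sounds Cb5 D4 G#3 G3 Bbb3 A4.
Then write for guitar: it sounds a perfect octave below written, so the part must be a perfect octave above concert.
Cb5 → Cb6
D4 → D5
G#3 → G#4
G3 → G4
Bbb3 → Bbb4
A4 → A5

Cb6 D5 G#4 G4 Bbb4 A5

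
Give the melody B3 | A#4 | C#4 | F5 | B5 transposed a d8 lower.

B#2 A##3 C##3 F#4 B#4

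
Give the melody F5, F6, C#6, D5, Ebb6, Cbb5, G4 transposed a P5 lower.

Bb4 Bb5 F#5 G4 Abb5 Fbb4 C4

A perfect fifth down from F5 gives Bb4.
F6: a fifth down reaches B, and 7 semitones makes it Bb5.
A perfect fifth down from C#6 gives F#5.
A perfect fifth down from D5 gives G4.
Ebb6 down a perfect fifth is Abb5.
Cbb5 down a perfect fifth is Fbb4.
G4: a fifth down reaches C, and 7 semitones makes it C4.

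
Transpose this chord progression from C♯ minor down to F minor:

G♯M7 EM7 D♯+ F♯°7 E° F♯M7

CM7 AbM7 G+ Bb°7 Ab° BbM7

C♯ minor down to F minor is an augmented fifth; each chord root moves by that interval while the quality stays the same.
G♯M7: root G♯ down an augmented fifth → C, giving CM7.
EM7: root E down an augmented fifth → Ab, giving AbM7.
D♯+: root D♯ down an augmented fifth → G, giving G+.
F♯°7: root F♯ down an augmented fifth → Bb, giving Bb°7.
E°: root E down an augmented fifth → Ab, giving Ab°.
F♯M7: root F♯ down an augmented fifth → Bb, giving BbM7.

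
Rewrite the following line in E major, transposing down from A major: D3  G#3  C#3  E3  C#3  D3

A2 D#3 G#2 B2 G#2 A2

A major to E major down is a perfect fourth, so every note moves down by that interval.
D3 gives A2
G#3 gives D#3
C#3 gives G#2
E3 gives B2
C#3 gives G#2
D3 gives A2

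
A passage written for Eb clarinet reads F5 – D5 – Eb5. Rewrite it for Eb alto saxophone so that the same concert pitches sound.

F6 D6 Eb6

First find concert pitch: the Eb clarinet sounds a minor third above written, so F5 D5 Eb5 sounds Ab5 F5 Gb5.
Then write for Eb alto saxophone: it sounds a major sixth below written, so the part must be a major sixth above concert.
Ab5 → F6
F5 → D6
Gb5 → Eb6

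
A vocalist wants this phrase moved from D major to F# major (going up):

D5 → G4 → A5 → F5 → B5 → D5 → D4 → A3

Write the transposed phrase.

F#5 B4 C#6 A5 D#6 F#5 F#4 C#4

D major to F# major up is a major third, so every note moves up by that interval.
D5 gives F#5
G4 gives B4
A5 gives C#6
F5 gives A5
B5 gives D#6
D5 gives F#5
D4 gives F#4
A3 gives C#4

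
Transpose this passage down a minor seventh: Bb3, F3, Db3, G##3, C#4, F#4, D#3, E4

C3 G2 Eb2 A##2 D#3 G#3 E#2 F#3

Bb3: a seventh down reaches C, and 10 semitones makes it C3.
A minor seventh down from F3 gives G2.
A minor seventh down from Db3 gives Eb2.
G##3 down a minor seventh is A##2.
C#4 down a minor seventh is D#3.
F#4: a seventh down reaches G, and 10 semitones makes it G#3.
A minor seventh down from D#3 gives E#2.
E4 down a minor seventh is F#3.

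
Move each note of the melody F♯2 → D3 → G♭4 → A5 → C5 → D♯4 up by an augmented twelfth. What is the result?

C##4 A#4 D6 E#7 G#6 A##5

F#2 becomes C##4
D3 becomes A#4
Gb4 becomes D6
A5 becomes E#7
C5 becomes G#6
D#4 becomes A##5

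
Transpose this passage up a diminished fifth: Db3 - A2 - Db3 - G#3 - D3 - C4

Db3: a fifth up reaches A, and 6 semitones makes it Abb3.
A diminished fifth up from A2 gives Eb3.
Db3: a fifth up reaches A, and 6 semitones makes it Abb3.
A diminished fifth up from G#3 gives D4.
D3: a fifth up reaches A, and 6 semitones makes it Ab3.
C4: a fifth up reaches G, and 6 semitones makes it Gb4.

Abb3 Eb3 Abb3 D4 Ab3 Gb4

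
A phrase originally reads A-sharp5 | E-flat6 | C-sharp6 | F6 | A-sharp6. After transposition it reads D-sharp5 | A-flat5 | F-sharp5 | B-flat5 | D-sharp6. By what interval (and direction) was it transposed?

From A#5 to D#5 is 5 letter names — a fifth of some quality.
D#5 to A#5 is 7 semitones, which makes it a perfect fifth; the second version is lower, so the direction is down.
Checking another pair — A#6 → D#6 — gives the same interval.

down a perfect fifth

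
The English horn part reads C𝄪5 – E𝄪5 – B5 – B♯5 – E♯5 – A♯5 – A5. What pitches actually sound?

Written C4 on the English horn sounds as F3, a perfect fifth lower; apply that shift to every note.
C##5 becomes F##4
E##5 becomes A##4
B5 becomes E5
B#5 becomes E#5
E#5 becomes A#4
A#5 becomes D#5
A5 becomes D5

F##4 A##4 E5 E#5 A#4 D#5 D5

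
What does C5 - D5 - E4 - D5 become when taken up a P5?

G5 A5 B4 A5

C5: a fifth up reaches G, and 7 semitones makes it G5.
D5: a fifth up reaches A, and 7 semitones makes it A5.
A perfect fifth up from E4 gives B4.
A perfect fifth up from D5 gives A5.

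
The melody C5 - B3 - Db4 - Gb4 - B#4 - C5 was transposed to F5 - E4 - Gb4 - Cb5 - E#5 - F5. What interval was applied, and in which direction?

Take the first pair: C5 → F5. C to F spans 4 letter names, so the interval is some kind of fourth.
C5 to F5 is 5 semitones, which makes it a perfect fourth; the second version is higher, so the direction is up.
Checking another pair — C5 → F5 — gives the same interval.

up a perfect fourth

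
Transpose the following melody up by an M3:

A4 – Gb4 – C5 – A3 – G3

C#5 Bb4 E5 C#4 B3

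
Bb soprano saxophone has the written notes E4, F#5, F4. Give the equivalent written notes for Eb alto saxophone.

B4 C#6 C5

First find concert pitch: the Bb soprano saxophone sounds a major second below written, so E4 F#5 F4 sounds D4 E5 Eb4.
Then write for Eb alto saxophone: it sounds a major sixth below written, so the part must be a major sixth above concert.
D4 → B4
E5 → C#6
Eb4 → C5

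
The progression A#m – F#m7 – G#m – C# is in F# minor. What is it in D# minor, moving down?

F##m D#m7 E#m A#

F# minor down to D# minor is a minor third; each chord root moves by that interval while the quality stays the same.
A#m: root A# down a minor third → F##, giving F##m.
F#m7: root F# down a minor third → D#, giving D#m7.
G#m: root G# down a minor third → E#, giving E#m.
C#: root C# down a minor third → A#, giving A#.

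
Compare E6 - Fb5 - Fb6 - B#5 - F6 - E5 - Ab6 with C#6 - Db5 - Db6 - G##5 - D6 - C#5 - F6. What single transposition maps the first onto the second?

Take the first pair: E6 → C#6. E to C spans 3 letter names, so the interval is some kind of third.
C#6 to E6 is 3 semitones, which makes it a minor third; the second version is lower, so the direction is down.
Checking another pair — Ab6 → F6 — gives the same interval.

down a minor third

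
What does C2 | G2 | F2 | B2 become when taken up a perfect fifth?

C2 -> G2
G2 -> D3
F2 -> C3
B2 -> F#3

G2 D3 C3 F#3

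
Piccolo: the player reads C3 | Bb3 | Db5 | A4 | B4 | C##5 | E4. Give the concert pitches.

C4 Bb4 Db6 A5 B5 C##6 E5

The piccolo sounds a perfect octave above written, so transpose each written note up a perfect octave.
C3 -> C4
Bb3 -> Bb4
Db5 -> Db6
A4 -> A5
B4 -> B5
C##5 -> C##6
E4 -> E5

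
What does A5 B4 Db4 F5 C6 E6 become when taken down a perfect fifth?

A5 becomes D5
B4 becomes E4
Db4 becomes Gb3
F5 becomes Bb4
C6 becomes F5
E6 becomes A5

D5 E4 Gb3 Bb4 F5 A5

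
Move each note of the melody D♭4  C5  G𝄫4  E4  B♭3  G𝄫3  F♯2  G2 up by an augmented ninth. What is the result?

An augmented ninth up from Db4 gives E5.
An augmented ninth up from C5 gives D#6.
Gbb4 up an augmented ninth is Ab5.
E4 up an augmented ninth is F##5.
Bb3: a ninth up reaches C, and 15 semitones makes it C#5.
Gbb3: a ninth up reaches A, and 15 semitones makes it Ab4.
F#2 up an augmented ninth is G##3.
G2: a ninth up reaches A, and 15 semitones makes it A#3.

E5 D#6 Ab5 F##5 C#5 Ab4 G##3 A#3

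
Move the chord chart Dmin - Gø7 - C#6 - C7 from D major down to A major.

D major down to A major is a perfect fourth; each chord root moves by that interval while the quality stays the same.
Dmin: root D down a perfect fourth → A, giving Amin.
Gø7: root G down a perfect fourth → D, giving Dø7.
C#6: root C# down a perfect fourth → G#, giving G#6.
C7: root C down a perfect fourth → G, giving G7.

Amin Dø7 G#6 G7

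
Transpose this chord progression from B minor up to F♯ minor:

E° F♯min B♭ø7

B° C#min Fø7

B minor up to F♯ minor is a perfect fifth; each chord root moves by that interval while the quality stays the same.
E°: root E up a perfect fifth → B, giving B°.
F♯min: root F♯ up a perfect fifth → C#, giving C#min.
B♭ø7: root B♭ up a perfect fifth → F, giving Fø7.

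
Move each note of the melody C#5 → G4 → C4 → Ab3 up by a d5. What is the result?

C#5 up a diminished fifth is G5.
G4 up a diminished fifth is Db5.
A diminished fifth up from C4 gives Gb4.
A diminished fifth up from Ab3 gives Ebb4.

G5 Db5 Gb4 Ebb4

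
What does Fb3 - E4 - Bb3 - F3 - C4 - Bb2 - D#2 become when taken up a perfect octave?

Fb4 E5 Bb4 F4 C5 Bb3 D#3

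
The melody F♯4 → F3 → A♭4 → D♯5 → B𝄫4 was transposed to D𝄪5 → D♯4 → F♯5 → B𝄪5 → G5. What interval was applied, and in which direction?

Take the first pair: F#4 → D##5. F to D spans 6 letter names, so the interval is some kind of sixth.
F#4 to D##5 is 10 semitones, which makes it an augmented sixth; the second version is higher, so the direction is up.
Checking another pair — Bbb4 → G5 — gives the same interval.

up an augmented sixth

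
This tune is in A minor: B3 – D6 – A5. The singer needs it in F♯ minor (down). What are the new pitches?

From A down to F♯ is a minor third; apply that to each pitch.
B3 becomes G#3
D6 becomes B5
A5 becomes F#5

G#3 B5 F#5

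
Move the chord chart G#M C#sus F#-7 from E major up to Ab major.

CM Fsus Bb-7

E major up to Ab major is a diminished fourth; each chord root moves by that interval while the quality stays the same.
G#M: root G# up a diminished fourth → C, giving CM.
C#sus: root C# up a diminished fourth → F, giving Fsus.
F#-7: root F# up a diminished fourth → Bb, giving Bb-7.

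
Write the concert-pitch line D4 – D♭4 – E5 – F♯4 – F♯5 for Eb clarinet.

The Eb clarinet sounds a minor third above written, so the written part must be a minor third below concert — transpose each note down.
D4 gives B3
Db4 gives Bb3
E5 gives C#5
F#4 gives D#4
F#5 gives D#5

B3 Bb3 C#5 D#4 D#5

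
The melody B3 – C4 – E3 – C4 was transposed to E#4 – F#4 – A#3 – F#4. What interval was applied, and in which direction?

up an augmented fourth

From B3 to E#4 is 4 letter names — a fourth of some quality.
B3 to E#4 is 6 semitones, which makes it an augmented fourth; the second version is higher, so the direction is up.
Checking another pair — C4 → F#4 — gives the same interval.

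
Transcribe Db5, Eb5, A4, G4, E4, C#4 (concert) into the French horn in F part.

The French horn in F sounds a perfect fifth below written, so the written part must be a perfect fifth above concert — transpose each note up.
Db5 -> Ab5
Eb5 -> Bb5
A4 -> E5
G4 -> D5
E4 -> B4
C#4 -> G#4

Ab5 Bb5 E5 D5 B4 G#4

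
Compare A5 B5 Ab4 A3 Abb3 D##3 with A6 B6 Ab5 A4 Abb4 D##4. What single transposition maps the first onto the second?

up a perfect octave

Take the first pair: A5 → A6. A to A spans 8 letter names, so the interval is some kind of octave.
A5 to A6 is 12 semitones, which makes it a perfect octave; the second version is higher, so the direction is up.
Checking another pair — D##3 → D##4 — gives the same interval.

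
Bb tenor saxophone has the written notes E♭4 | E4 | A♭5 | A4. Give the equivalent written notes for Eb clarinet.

Bb2 B2 Eb4 E3

First find concert pitch: the Bb tenor saxophone sounds a major ninth below written, so E♭4 E4 A♭5 A4 sounds Db3 D3 Gb4 G3.
Then write for Eb clarinet: it sounds a minor third above written, so the part must be a minor third below concert.
Db3 → Bb2
D3 → B2
Gb4 → Eb4
G3 → E3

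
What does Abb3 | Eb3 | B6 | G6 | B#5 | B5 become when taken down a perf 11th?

Abb3 → Ebb2
Eb3 → Bb1
B6 → F#5
G6 → D5
B#5 → F##4
B5 → F#4

Ebb2 Bb1 F#5 D5 F##4 F#4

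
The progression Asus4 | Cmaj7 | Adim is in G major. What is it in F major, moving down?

G major down to F major is a major second; each chord root moves by that interval while the quality stays the same.
Asus4: root A down a major second → G, giving Gsus4.
Cmaj7: root C down a major second → Bb, giving Bbmaj7.
Adim: root A down a major second → G, giving Gdim.

Gsus4 Bbmaj7 Gdim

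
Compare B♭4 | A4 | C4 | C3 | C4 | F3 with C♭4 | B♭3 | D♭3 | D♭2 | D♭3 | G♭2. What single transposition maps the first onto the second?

Take the first pair: Bb4 → Cb4. B to C spans 7 letter names, so the interval is some kind of seventh.
Cb4 to Bb4 is 11 semitones, which makes it a major seventh; the second version is lower, so the direction is down.
Checking another pair — F3 → Gb2 — gives the same interval.

down a major seventh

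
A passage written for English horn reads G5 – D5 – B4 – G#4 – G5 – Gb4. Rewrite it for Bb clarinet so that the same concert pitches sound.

D5 A4 F#4 D#4 D5 Db4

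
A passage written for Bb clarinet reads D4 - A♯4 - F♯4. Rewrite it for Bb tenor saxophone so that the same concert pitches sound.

D5 A#5 F#5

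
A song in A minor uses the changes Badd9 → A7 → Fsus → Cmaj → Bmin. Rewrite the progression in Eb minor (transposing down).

Fadd9 Eb7 Cbsus Gbmaj Fmin

A minor down to Eb minor is an augmented fourth; each chord root moves by that interval while the quality stays the same.
Badd9: root B down an augmented fourth → F, giving Fadd9.
A7: root A down an augmented fourth → Eb, giving Eb7.
Fsus: root F down an augmented fourth → Cb, giving Cbsus.
Cmaj: root C down an augmented fourth → Gb, giving Gbmaj.
Bmin: root B down an augmented fourth → F, giving Fmin.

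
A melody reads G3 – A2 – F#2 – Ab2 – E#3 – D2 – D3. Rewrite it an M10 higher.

B4 C#4 A#3 C4 G##4 F#3 F#4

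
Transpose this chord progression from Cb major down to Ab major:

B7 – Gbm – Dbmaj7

G#7 Ebm Bbmaj7

Cb major down to Ab major is a minor third; each chord root moves by that interval while the quality stays the same.
B7: root B down a minor third → G#, giving G#7.
Gbm: root Gb down a minor third → Eb, giving Ebm.
Dbmaj7: root Db down a minor third → Bb, giving Bbmaj7.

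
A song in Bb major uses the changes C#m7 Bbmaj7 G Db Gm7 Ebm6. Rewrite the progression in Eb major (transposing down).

F#m7 Ebmaj7 C Gb Cm7 Abm6

Bb major down to Eb major is a perfect fifth; each chord root moves by that interval while the quality stays the same.
C#m7: root C# down a perfect fifth → F#, giving F#m7.
Bbmaj7: root Bb down a perfect fifth → Eb, giving Ebmaj7.
G: root G down a perfect fifth → C, giving C.
Db: root Db down a perfect fifth → Gb, giving Gb.
Gm7: root G down a perfect fifth → C, giving Cm7.
Ebm6: root Eb down a perfect fifth → Ab, giving Abm6.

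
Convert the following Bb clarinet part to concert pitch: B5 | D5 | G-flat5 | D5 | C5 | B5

A5 C5 Fb5 C5 Bb4 A5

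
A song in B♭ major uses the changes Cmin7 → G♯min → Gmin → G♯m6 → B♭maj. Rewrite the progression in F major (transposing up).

B♭ major up to F major is a perfect fifth; each chord root moves by that interval while the quality stays the same.
Cmin7: root C up a perfect fifth → G, giving Gmin7.
G♯min: root G♯ up a perfect fifth → D#, giving D#min.
Gmin: root G up a perfect fifth → D, giving Dmin.
G♯m6: root G♯ up a perfect fifth → D#, giving D#m6.
B♭maj: root B♭ up a perfect fifth → F, giving Fmaj.

Gmin7 D#min Dmin D#m6 Fmaj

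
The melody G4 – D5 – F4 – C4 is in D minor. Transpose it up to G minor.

C5 G5 Bb4 F4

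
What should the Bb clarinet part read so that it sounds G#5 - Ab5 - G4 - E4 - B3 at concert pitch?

The Bb clarinet sounds a major second below written, so the written part must be a major second above concert — transpose each note up.
G#5 gives A#5
Ab5 gives Bb5
G4 gives A4
E4 gives F#4
B3 gives C#4

A#5 Bb5 A4 F#4 C#4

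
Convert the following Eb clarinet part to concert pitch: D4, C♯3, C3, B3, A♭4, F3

F4 E3 Eb3 D4 Cb5 Ab3

The Eb clarinet sounds a minor third above written, so transpose each written note up a minor third.
D4 to F4
C#3 to E3
C3 to Eb3
B3 to D4
Ab4 to Cb5
F3 to Ab3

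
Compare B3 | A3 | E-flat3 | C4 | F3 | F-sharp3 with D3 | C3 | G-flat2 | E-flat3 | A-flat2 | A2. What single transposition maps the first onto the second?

down a major sixth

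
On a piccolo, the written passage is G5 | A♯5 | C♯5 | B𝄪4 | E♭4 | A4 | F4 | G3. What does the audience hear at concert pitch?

Written C4 on the piccolo sounds as C5, a perfect octave higher; apply that shift to every note.
G5 becomes G6
A#5 becomes A#6
C#5 becomes C#6
B##4 becomes B##5
Eb4 becomes Eb5
A4 becomes A5
F4 becomes F5
G3 becomes G4

G6 A#6 C#6 B##5 Eb5 A5 F5 G4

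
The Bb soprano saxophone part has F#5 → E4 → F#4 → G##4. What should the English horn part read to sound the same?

First find concert pitch: the Bb soprano saxophone sounds a major second below written, so F#5 E4 F#4 G##4 sounds E5 D4 E4 F##4.
Then write for English horn: it sounds a perfect fifth below written, so the part must be a perfect fifth above concert.
E5 → B5
D4 → A4
E4 → B4
F##4 → C##5

B5 A4 B4 C##5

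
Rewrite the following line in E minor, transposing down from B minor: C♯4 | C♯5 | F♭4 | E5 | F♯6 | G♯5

B minor to E minor down is a perfect fifth, so every note moves down by that interval.
C#4 to F#3
C#5 to F#4
Fb4 to Bbb3
E5 to A4
F#6 to B5
G#5 to C#5

F#3 F#4 Bbb3 A4 B5 C#5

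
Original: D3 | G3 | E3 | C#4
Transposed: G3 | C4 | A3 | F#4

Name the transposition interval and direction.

up a perfect fourth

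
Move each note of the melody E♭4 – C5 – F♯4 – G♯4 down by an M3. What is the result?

Cb4 Ab4 D4 E4

Eb4 → Cb4
C5 → Ab4
F#4 → D4
G#4 → E4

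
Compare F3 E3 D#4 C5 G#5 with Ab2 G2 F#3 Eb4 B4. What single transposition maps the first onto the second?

down a major sixth

Take the first pair: F3 → Ab2. F to A spans 6 letter names, so the interval is some kind of sixth.
Ab2 to F3 is 9 semitones, which makes it a major sixth; the second version is lower, so the direction is down.
Checking another pair — G#5 → B4 — gives the same interval.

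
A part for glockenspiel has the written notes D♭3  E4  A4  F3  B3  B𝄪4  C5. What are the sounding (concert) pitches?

The glockenspiel sounds a perfect fifteenth above written, so transpose each written note up a perfect fifteenth.
Db3 becomes Db5
E4 becomes E6
A4 becomes A6
F3 becomes F5
B3 becomes B5
B##4 becomes B##6
C5 becomes C7

Db5 E6 A6 F5 B5 B##6 C7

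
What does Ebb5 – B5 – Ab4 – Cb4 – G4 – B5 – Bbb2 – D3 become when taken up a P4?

Ebb5: a fourth up reaches A, and 5 semitones makes it Abb5.
B5: a fourth up reaches E, and 5 semitones makes it E6.
A perfect fourth up from Ab4 gives Db5.
Cb4: a fourth up reaches F, and 5 semitones makes it Fb4.
G4: a fourth up reaches C, and 5 semitones makes it C5.
A perfect fourth up from B5 gives E6.
Bbb2: a fourth up reaches E, and 5 semitones makes it Ebb3.
D3 up a perfect fourth is G3.

Abb5 E6 Db5 Fb4 C5 E6 Ebb3 G3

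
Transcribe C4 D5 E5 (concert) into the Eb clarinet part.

A3 B4 C#5

The Eb clarinet sounds a minor third above written, so the written part must be a minor third below concert — transpose each note down.
C4 becomes A3
D5 becomes B4
E5 becomes C#5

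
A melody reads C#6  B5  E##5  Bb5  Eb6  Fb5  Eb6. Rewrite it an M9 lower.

C#6 down a major ninth is B4.
B5 down a major ninth is A4.
E##5 down a major ninth is D##4.
Bb5: a ninth down reaches A, and 14 semitones makes it Ab4.
Eb6: a ninth down reaches D, and 14 semitones makes it Db5.
Fb5: a ninth down reaches E, and 14 semitones makes it Ebb4.
Eb6: a ninth down reaches D, and 14 semitones makes it Db5.

B4 A4 D##4 Ab4 Db5 Ebb4 Db5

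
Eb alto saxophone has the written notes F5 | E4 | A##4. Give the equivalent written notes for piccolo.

Ab3 G2 C##3

First find concert pitch: the Eb alto saxophone sounds a major sixth below written, so F5 E4 A##4 sounds Ab4 G3 C##4.
Then write for piccolo: it sounds a perfect octave above written, so the part must be a perfect octave below concert.
Ab4 → Ab3
G3 → G2
C##4 → C##3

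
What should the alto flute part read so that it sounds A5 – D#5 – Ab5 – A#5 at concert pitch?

Written C4 sounds as G3 on the alto flute, so concert pitches are written a perfect fourth up.
A5 becomes D6
D#5 becomes G#5
Ab5 becomes Db6
A#5 becomes D#6

D6 G#5 Db6 D#6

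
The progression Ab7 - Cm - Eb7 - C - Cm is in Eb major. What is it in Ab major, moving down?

Eb major down to Ab major is a perfect fifth; each chord root moves by that interval while the quality stays the same.
Ab7: root Ab down a perfect fifth → Db, giving Db7.
Cm: root C down a perfect fifth → F, giving Fm.
Eb7: root Eb down a perfect fifth → Ab, giving Ab7.
C: root C down a perfect fifth → F, giving F.
Cm: root C down a perfect fifth → F, giving Fm.

Db7 Fm Ab7 F Fm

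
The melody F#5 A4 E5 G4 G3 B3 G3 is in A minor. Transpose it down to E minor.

C#5 E4 B4 D4 D3 F#3 D3

From A down to E is a perfect fourth; apply that to each pitch.
F#5 -> C#5
A4 -> E4
E5 -> B4
G4 -> D4
G3 -> D3
B3 -> F#3
G3 -> D3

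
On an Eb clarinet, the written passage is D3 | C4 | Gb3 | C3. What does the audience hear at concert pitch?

F3 Eb4 Bbb3 Eb3

Written C4 on the Eb clarinet sounds as Eb4, a minor third higher; apply that shift to every note.
D3 → F3
C4 → Eb4
Gb3 → Bbb3
C3 → Eb3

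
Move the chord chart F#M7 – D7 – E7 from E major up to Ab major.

E major up to Ab major is a diminished fourth; each chord root moves by that interval while the quality stays the same.
F#M7: root F# up a diminished fourth → Bb, giving BbM7.
D7: root D up a diminished fourth → Gb, giving Gb7.
E7: root E up a diminished fourth → Ab, giving Ab7.

BbM7 Gb7 Ab7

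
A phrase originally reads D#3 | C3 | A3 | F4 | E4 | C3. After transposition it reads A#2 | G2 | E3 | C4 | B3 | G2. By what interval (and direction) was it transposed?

down a perfect fourth

Take the first pair: D#3 → A#2. D to A spans 4 letter names, so the interval is some kind of fourth.
A#2 to D#3 is 5 semitones, which makes it a perfect fourth; the second version is lower, so the direction is down.
Checking another pair — C3 → G2 — gives the same interval.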